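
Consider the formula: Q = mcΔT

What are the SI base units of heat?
Units of each symbol in Q = mcΔT:
  m (mass): kg
  c (specific heat capacity, in J/(kg·K)): m²/(s²·K)
  ΔT (temperature change): K

Multiplying the contributions: [kg] · [m²/(s²·K)] · [K]
Adding exponents of each base unit: kg: 1, m: 2, s: -2
SI base units of heat: kg·m²/s²

Answer: kg·m²/s²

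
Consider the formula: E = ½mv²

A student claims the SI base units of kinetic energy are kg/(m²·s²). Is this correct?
Units of each symbol in E = ½mv²:
  m (mass): kg
  v (speed): m/s  → to the power 2, contributes m²/s²
  The factor ½ is dimensionless.

Multiplying the contributions: [kg] · [m²/s²]
Adding exponents of each base unit: kg: 1, m: 2, s: -2
SI base units of kinetic energy: kg·m²/s²

The claimed units kg/(m²·s²) (exponents kg: 1, m: -2, s: -2) do not match the derived units kg·m²/s² (exponents kg: 1, m: 2, s: -2), so the claim is incorrect.

Answer: No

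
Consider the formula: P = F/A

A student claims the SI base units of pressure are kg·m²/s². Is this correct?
Units of each symbol in P = F/A:
  F (force): kg·m/s²
  A (area): m²  → in the denominator, contributes 1/m²

Multiplying the contributions: [kg·m/s²] · [1/m²]
Adding exponents of each base unit: kg: 1, m: -1, s: -2
SI base units of pressure: kg/(m·s²)

The claimed units kg·m²/s² (exponents kg: 1, m: 2, s: -2) do not match the derived units kg/(m·s²) (exponents kg: 1, m: -1, s: -2), so the claim is incorrect.

Answer: No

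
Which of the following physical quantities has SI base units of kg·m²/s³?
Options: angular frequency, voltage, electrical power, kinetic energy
Checking the SI base units of each option:
  angular frequency (ω = 2πf): 1/s  ✗
  voltage (V = IR): kg·m²/(s³·A)  ✗
  electrical power (P = IV): kg·m²/s³  ✓ matches
  kinetic energy (E = ½mv²): kg·m²/s²  ✗

Only electrical power has units kg·m²/s³.

Answer: electrical power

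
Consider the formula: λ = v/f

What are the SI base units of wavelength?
Units of each symbol in λ = v/f:
  v (wave speed): m/s
  f (frequency): 1/s  → in the denominator, contributes s

Multiplying the contributions: [m/s] · [s]
Adding exponents of each base unit: m: 1
SI base units of wavelength: m

Answer: m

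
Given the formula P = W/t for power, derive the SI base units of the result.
Units of each symbol in P = W/t:
  W (work): kg·m²/s²
  t (time): s  → in the denominator, contributes 1/s

Multiplying the contributions: [kg·m²/s²] · [1/s]
Adding exponents of each base unit: kg: 1, m: 2, s: -3
SI base units of power: kg·m²/s³

Answer: kg·m²/s³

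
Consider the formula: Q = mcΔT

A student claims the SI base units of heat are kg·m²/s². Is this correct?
Units of each symbol in Q = mcΔT:
  m (mass): kg
  c (specific heat capacity, in J/(kg·K)): m²/(s²·K)
  ΔT (temperature change): K

Multiplying the contributions: [kg] · [m²/(s²·K)] · [K]
Adding exponents of each base unit: kg: 1, m: 2, s: -2
SI base units of heat: kg·m²/s²

The claimed units kg·m²/s² match the derived units, so the claim is correct.

Answer: Yes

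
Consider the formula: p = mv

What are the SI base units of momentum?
Units of each symbol in p = mv:
  m (mass): kg
  v (velocity): m/s

Multiplying the contributions: [kg] · [m/s]
Adding exponents of each base unit: kg: 1, m: 1, s: -1
SI base units of momentum: kg·m/s

Answer: kg·m/s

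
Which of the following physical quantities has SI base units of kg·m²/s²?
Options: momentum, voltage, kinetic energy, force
Checking the SI base units of each option:
  momentum (p = mv): kg·m/s  ✗
  voltage (V = IR): kg·m²/(s³·A)  ✗
  kinetic energy (E = ½mv²): kg·m²/s²  ✓ matches
  force (F = ma): kg·m/s²  ✗

Only kinetic energy has units kg·m²/s².

Answer: kinetic energy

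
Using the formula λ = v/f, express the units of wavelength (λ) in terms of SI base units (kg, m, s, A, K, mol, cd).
Units of each symbol in λ = v/f:
  v (wave speed): m/s
  f (frequency): 1/s  → in the denominator, contributes s

Multiplying the contributions: [m/s] · [s]
Adding exponents of each base unit: m: 1
SI base units of wavelength: m

Answer: m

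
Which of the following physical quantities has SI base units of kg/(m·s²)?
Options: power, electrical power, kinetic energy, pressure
Checking the SI base units of each option:
  power (P = W/t): kg·m²/s³  ✗
  electrical power (P = IV): kg·m²/s³  ✗
  kinetic energy (E = ½mv²): kg·m²/s²  ✗
  pressure (P = F/A): kg/(m·s²)  ✓ matches

Only pressure has units kg/(m·s²).

Answer: pressure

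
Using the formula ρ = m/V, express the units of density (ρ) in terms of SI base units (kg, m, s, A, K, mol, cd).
Units of each symbol in ρ = m/V:
  m (mass): kg
  V (volume): m³  → in the denominator, contributes 1/m³

Multiplying the contributions: [kg] · [1/m³]
Adding exponents of each base unit: kg: 1, m: -3
SI base units of density: kg/m³

Answer: kg/m³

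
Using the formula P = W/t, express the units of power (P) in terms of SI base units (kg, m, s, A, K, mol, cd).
Units of each symbol in P = W/t:
  W (work): kg·m²/s²
  t (time): s  → in the denominator, contributes 1/s

Multiplying the contributions: [kg·m²/s²] · [1/s]
Adding exponents of each base unit: kg: 1, m: 2, s: -3
SI base units of power: kg·m²/s³

Answer: kg·m²/s³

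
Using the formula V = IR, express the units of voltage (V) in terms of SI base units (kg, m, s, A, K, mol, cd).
Units of each symbol in V = IR:
  I (current): A
  R (resistance, in ohms): kg·m²/(s³·A²)

Multiplying the contributions: [A] · [kg·m²/(s³·A²)]
Adding exponents of each base unit: kg: 1, m: 2, s: -3, A: -1
SI base units of voltage: kg·m²/(s³·A)

Answer: kg·m²/(s³·A)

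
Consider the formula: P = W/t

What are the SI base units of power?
Units of each symbol in P = W/t:
  W (work): kg·m²/s²
  t (time): s  → in the denominator, contributes 1/s

Multiplying the contributions: [kg·m²/s²] · [1/s]
Adding exponents of each base unit: kg: 1, m: 2, s: -3
SI base units of power: kg·m²/s³

Answer: kg·m²/s³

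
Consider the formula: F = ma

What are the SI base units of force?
Units of each symbol in F = ma:
  m (mass): kg
  a (acceleration): m/s²

Multiplying the contributions: [kg] · [m/s²]
Adding exponents of each base unit: kg: 1, m: 1, s: -2
SI base units of force: kg·m/s²

Answer: kg·m/s²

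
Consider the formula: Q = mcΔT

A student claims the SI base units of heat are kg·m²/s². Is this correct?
Units of each symbol in Q = mcΔT:
  m (mass): kg
  c (specific heat capacity, in J/(kg·K)): m²/(s²·K)
  ΔT (temperature change): K

Multiplying the contributions: [kg] · [m²/(s²·K)] · [K]
Adding exponents of each base unit: kg: 1, m: 2, s: -2
SI base units of heat: kg·m²/s²

The claimed units kg·m²/s² match the derived units, so the claim is correct.

Answer: Yes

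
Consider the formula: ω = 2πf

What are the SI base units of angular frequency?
Units of each symbol in ω = 2πf:
  f (frequency): 1/s
  The factor 2π is dimensionless.

Multiplying the contributions: [1/s]
Adding exponents of each base unit: s: -1
SI base units of angular frequency: 1/s

Answer: 1/s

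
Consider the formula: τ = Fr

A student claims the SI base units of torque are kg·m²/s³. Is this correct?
Units of each symbol in τ = Fr:
  F (force): kg·m/s²
  r (lever arm): m

Multiplying the contributions: [kg·m/s²] · [m]
Adding exponents of each base unit: kg: 1, m: 2, s: -2
SI base units of torque: kg·m²/s²

The claimed units kg·m²/s³ (exponents kg: 1, m: 2, s: -3) do not match the derived units kg·m²/s² (exponents kg: 1, m: 2, s: -2), so the claim is incorrect.

Answer: No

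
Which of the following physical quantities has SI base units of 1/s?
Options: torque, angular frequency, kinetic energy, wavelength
Checking the SI base units of each option:
  torque (τ = Fr): kg·m²/s²  ✗
  angular frequency (ω = 2πf): 1/s  ✓ matches
  kinetic energy (E = ½mv²): kg·m²/s²  ✗
  wavelength (λ = v/f): m  ✗

Only angular frequency has units 1/s.

Answer: angular frequency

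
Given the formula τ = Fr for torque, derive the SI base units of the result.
Units of each symbol in τ = Fr:
  F (force): kg·m/s²
  r (lever arm): m

Multiplying the contributions: [kg·m/s²] · [m]
Adding exponents of each base unit: kg: 1, m: 2, s: -2
SI base units of torque: kg·m²/s²

Answer: kg·m²/s²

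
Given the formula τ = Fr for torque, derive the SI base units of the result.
Units of each symbol in τ = Fr:
  F (force): kg·m/s²
  r (lever arm): m

Multiplying the contributions: [kg·m/s²] · [m]
Adding exponents of each base unit: kg: 1, m: 2, s: -2
SI base units of torque: kg·m²/s²

Answer: kg·m²/s²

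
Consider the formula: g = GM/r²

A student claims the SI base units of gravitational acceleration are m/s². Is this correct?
Units of each symbol in g = GM/r²:
  G (gravitational constant): m³/(kg·s²)
  M (mass): kg
  r (distance): m  → to the power 2 in the denominator, contributes 1/m²

Multiplying the contributions: [m³/(kg·s²)] · [kg] · [1/m²]
Adding exponents of each base unit: m: 1, s: -2
SI base units of gravitational acceleration: m/s²

The claimed units m/s² match the derived units, so the claim is correct.

Answer: Yes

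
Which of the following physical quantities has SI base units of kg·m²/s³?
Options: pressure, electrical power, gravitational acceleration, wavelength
Checking the SI base units of each option:
  pressure (P = F/A): kg/(m·s²)  ✗
  electrical power (P = IV): kg·m²/s³  ✓ matches
  gravitational acceleration (g = GM/r²): m/s²  ✗
  wavelength (λ = v/f): m  ✗

Only electrical power has units kg·m²/s³.

Answer: electrical power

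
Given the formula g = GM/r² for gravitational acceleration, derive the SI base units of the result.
Units of each symbol in g = GM/r²:
  G (gravitational constant): m³/(kg·s²)
  M (mass): kg
  r (distance): m  → to the power 2 in the denominator, contributes 1/m²

Multiplying the contributions: [m³/(kg·s²)] · [kg] · [1/m²]
Adding exponents of each base unit: m: 1, s: -2
SI base units of gravitational acceleration: m/s²

Answer: m/s²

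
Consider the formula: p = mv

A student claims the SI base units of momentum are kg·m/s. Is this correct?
Units of each symbol in p = mv:
  m (mass): kg
  v (velocity): m/s

Multiplying the contributions: [kg] · [m/s]
Adding exponents of each base unit: kg: 1, m: 1, s: -1
SI base units of momentum: kg·m/s

The claimed units kg·m/s match the derived units, so the claim is correct.

Answer: Yes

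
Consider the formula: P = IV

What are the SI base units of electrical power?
Units of each symbol in P = IV:
  I (current): A
  V (voltage, in volts): kg·m²/(s³·A)

Multiplying the contributions: [A] · [kg·m²/(s³·A)]
Adding exponents of each base unit: kg: 1, m: 2, s: -3
SI base units of electrical power: kg·m²/s³

Answer: kg·m²/s³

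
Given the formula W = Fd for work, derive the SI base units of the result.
Units of each symbol in W = Fd:
  F (force): kg·m/s²
  d (displacement): m

Multiplying the contributions: [kg·m/s²] · [m]
Adding exponents of each base unit: kg: 1, m: 2, s: -2
SI base units of work: kg·m²/s²

Answer: kg·m²/s²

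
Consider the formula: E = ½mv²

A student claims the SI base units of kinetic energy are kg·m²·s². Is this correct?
Units of each symbol in E = ½mv²:
  m (mass): kg
  v (speed): m/s  → to the power 2, contributes m²/s²
  The factor ½ is dimensionless.

Multiplying the contributions: [kg] · [m²/s²]
Adding exponents of each base unit: kg: 1, m: 2, s: -2
SI base units of kinetic energy: kg·m²/s²

The claimed units kg·m²·s² (exponents kg: 1, m: 2, s: 2) do not match the derived units kg·m²/s² (exponents kg: 1, m: 2, s: -2), so the claim is incorrect.

Answer: No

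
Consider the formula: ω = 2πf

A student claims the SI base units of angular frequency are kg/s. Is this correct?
Units of each symbol in ω = 2πf:
  f (frequency): 1/s
  The factor 2π is dimensionless.

Multiplying the contributions: [1/s]
Adding exponents of each base unit: s: -1
SI base units of angular frequency: 1/s

The claimed units kg/s (exponents kg: 1, s: -1) do not match the derived units 1/s (exponents s: -1), so the claim is incorrect.

Answer: No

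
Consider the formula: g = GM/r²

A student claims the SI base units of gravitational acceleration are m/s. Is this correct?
Units of each symbol in g = GM/r²:
  G (gravitational constant): m³/(kg·s²)
  M (mass): kg
  r (distance): m  → to the power 2 in the denominator, contributes 1/m²

Multiplying the contributions: [m³/(kg·s²)] · [kg] · [1/m²]
Adding exponents of each base unit: m: 1, s: -2
SI base units of gravitational acceleration: m/s²

The claimed units m/s (exponents m: 1, s: -1) do not match the derived units m/s² (exponents m: 1, s: -2), so the claim is incorrect.

Answer: No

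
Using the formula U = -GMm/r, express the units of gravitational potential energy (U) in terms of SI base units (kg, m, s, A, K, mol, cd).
Units of each symbol in U = -GMm/r:
  G (gravitational constant): m³/(kg·s²)
  M (mass): kg
  m (mass): kg
  r (distance): m  → in the denominator, contributes 1/m
  The minus sign does not affect the units.

Multiplying the contributions: [m³/(kg·s²)] · [kg] · [kg] · [1/m]
Adding exponents of each base unit: kg: 1, m: 2, s: -2
SI base units of gravitational potential energy: kg·m²/s²

Answer: kg·m²/s²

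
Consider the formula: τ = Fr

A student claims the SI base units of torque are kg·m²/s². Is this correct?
Units of each symbol in τ = Fr:
  F (force): kg·m/s²
  r (lever arm): m

Multiplying the contributions: [kg·m/s²] · [m]
Adding exponents of each base unit: kg: 1, m: 2, s: -2
SI base units of torque: kg·m²/s²

The claimed units kg·m²/s² match the derived units, so the claim is correct.

Answer: Yes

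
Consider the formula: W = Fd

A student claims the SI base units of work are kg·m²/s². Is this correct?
Units of each symbol in W = Fd:
  F (force): kg·m/s²
  d (displacement): m

Multiplying the contributions: [kg·m/s²] · [m]
Adding exponents of each base unit: kg: 1, m: 2, s: -2
SI base units of work: kg·m²/s²

The claimed units kg·m²/s² match the derived units, so the claim is correct.

Answer: Yes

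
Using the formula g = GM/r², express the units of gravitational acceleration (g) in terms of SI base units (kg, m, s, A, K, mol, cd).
Units of each symbol in g = GM/r²:
  G (gravitational constant): m³/(kg·s²)
  M (mass): kg
  r (distance): m  → to the power 2 in the denominator, contributes 1/m²

Multiplying the contributions: [m³/(kg·s²)] · [kg] · [1/m²]
Adding exponents of each base unit: m: 1, s: -2
SI base units of gravitational acceleration: m/s²

Answer: m/s²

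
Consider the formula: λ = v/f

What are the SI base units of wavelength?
Units of each symbol in λ = v/f:
  v (wave speed): m/s
  f (frequency): 1/s  → in the denominator, contributes s

Multiplying the contributions: [m/s] · [s]
Adding exponents of each base unit: m: 1
SI base units of wavelength: m

Answer: m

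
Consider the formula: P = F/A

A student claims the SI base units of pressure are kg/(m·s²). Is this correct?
Units of each symbol in P = F/A:
  F (force): kg·m/s²
  A (area): m²  → in the denominator, contributes 1/m²

Multiplying the contributions: [kg·m/s²] · [1/m²]
Adding exponents of each base unit: kg: 1, m: -1, s: -2
SI base units of pressure: kg/(m·s²)

The claimed units kg/(m·s²) match the derived units, so the claim is correct.

Answer: Yes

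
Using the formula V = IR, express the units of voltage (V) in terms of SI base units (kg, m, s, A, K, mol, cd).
Units of each symbol in V = IR:
  I (current): A
  R (resistance, in ohms): kg·m²/(s³·A²)

Multiplying the contributions: [A] · [kg·m²/(s³·A²)]
Adding exponents of each base unit: kg: 1, m: 2, s: -3, A: -1
SI base units of voltage: kg·m²/(s³·A)

Answer: kg·m²/(s³·A)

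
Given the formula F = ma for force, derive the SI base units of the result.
Units of each symbol in F = ma:
  m (mass): kg
  a (acceleration): m/s²

Multiplying the contributions: [kg] · [m/s²]
Adding exponents of each base unit: kg: 1, m: 1, s: -2
SI base units of force: kg·m/s²

Answer: kg·m/s²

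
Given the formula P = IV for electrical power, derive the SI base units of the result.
Units of each symbol in P = IV:
  I (current): A
  V (voltage, in volts): kg·m²/(s³·A)

Multiplying the contributions: [A] · [kg·m²/(s³·A)]
Adding exponents of each base unit: kg: 1, m: 2, s: -3
SI base units of electrical power: kg·m²/s³

Answer: kg·m²/s³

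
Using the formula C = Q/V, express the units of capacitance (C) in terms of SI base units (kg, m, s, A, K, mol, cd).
Units of each symbol in C = Q/V:
  Q (charge, in coulombs): s·A
  V (voltage, in volts): kg·m²/(s³·A)  → in the denominator, contributes s³·A/(kg·m²)

Multiplying the contributions: [s·A] · [s³·A/(kg·m²)]
Adding exponents of each base unit: kg: -1, m: -2, s: 4, A: 2
SI base units of capacitance: s⁴·A²/(kg·m²)

Answer: s⁴·A²/(kg·m²)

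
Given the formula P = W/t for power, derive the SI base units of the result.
Units of each symbol in P = W/t:
  W (work): kg·m²/s²
  t (time): s  → in the denominator, contributes 1/s

Multiplying the contributions: [kg·m²/s²] · [1/s]
Adding exponents of each base unit: kg: 1, m: 2, s: -3
SI base units of power: kg·m²/s³

Answer: kg·m²/s³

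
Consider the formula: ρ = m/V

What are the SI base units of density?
Units of each symbol in ρ = m/V:
  m (mass): kg
  V (volume): m³  → in the denominator, contributes 1/m³

Multiplying the contributions: [kg] · [1/m³]
Adding exponents of each base unit: kg: 1, m: -3
SI base units of density: kg/m³

Answer: kg/m³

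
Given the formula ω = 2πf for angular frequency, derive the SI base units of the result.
Units of each symbol in ω = 2πf:
  f (frequency): 1/s
  The factor 2π is dimensionless.

Multiplying the contributions: [1/s]
Adding exponents of each base unit: s: -1
SI base units of angular frequency: 1/s

Answer: 1/s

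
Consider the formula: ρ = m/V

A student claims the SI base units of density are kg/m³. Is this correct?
Units of each symbol in ρ = m/V:
  m (mass): kg
  V (volume): m³  → in the denominator, contributes 1/m³

Multiplying the contributions: [kg] · [1/m³]
Adding exponents of each base unit: kg: 1, m: -3
SI base units of density: kg/m³

The claimed units kg/m³ match the derived units, so the claim is correct.

Answer: Yes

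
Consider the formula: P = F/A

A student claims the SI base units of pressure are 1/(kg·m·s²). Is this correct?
Units of each symbol in P = F/A:
  F (force): kg·m/s²
  A (area): m²  → in the denominator, contributes 1/m²

Multiplying the contributions: [kg·m/s²] · [1/m²]
Adding exponents of each base unit: kg: 1, m: -1, s: -2
SI base units of pressure: kg/(m·s²)

The claimed units 1/(kg·m·s²) (exponents kg: -1, m: -1, s: -2) do not match the derived units kg/(m·s²) (exponents kg: 1, m: -1, s: -2), so the claim is incorrect.

Answer: No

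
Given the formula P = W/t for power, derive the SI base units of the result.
Units of each symbol in P = W/t:
  W (work): kg·m²/s²
  t (time): s  → in the denominator, contributes 1/s

Multiplying the contributions: [kg·m²/s²] · [1/s]
Adding exponents of each base unit: kg: 1, m: 2, s: -3
SI base units of power: kg·m²/s³

Answer: kg·m²/s³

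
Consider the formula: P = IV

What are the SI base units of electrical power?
Units of each symbol in P = IV:
  I (current): A
  V (voltage, in volts): kg·m²/(s³·A)

Multiplying the contributions: [A] · [kg·m²/(s³·A)]
Adding exponents of each base unit: kg: 1, m: 2, s: -3
SI base units of electrical power: kg·m²/s³

Answer: kg·m²/s³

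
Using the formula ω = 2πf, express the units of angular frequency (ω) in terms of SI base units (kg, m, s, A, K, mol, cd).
Units of each symbol in ω = 2πf:
  f (frequency): 1/s
  The factor 2π is dimensionless.

Multiplying the contributions: [1/s]
Adding exponents of each base unit: s: -1
SI base units of angular frequency: 1/s

Answer: 1/s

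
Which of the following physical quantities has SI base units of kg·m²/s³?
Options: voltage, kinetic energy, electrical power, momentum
Checking the SI base units of each option:
  voltage (V = IR): kg·m²/(s³·A)  ✗
  kinetic energy (E = ½mv²): kg·m²/s²  ✗
  electrical power (P = IV): kg·m²/s³  ✓ matches
  momentum (p = mv): kg·m/s  ✗

Only electrical power has units kg·m²/s³.

Answer: electrical power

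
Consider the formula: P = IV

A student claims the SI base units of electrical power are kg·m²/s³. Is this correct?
Units of each symbol in P = IV:
  I (current): A
  V (voltage, in volts): kg·m²/(s³·A)

Multiplying the contributions: [A] · [kg·m²/(s³·A)]
Adding exponents of each base unit: kg: 1, m: 2, s: -3
SI base units of electrical power: kg·m²/s³

The claimed units kg·m²/s³ match the derived units, so the claim is correct.

Answer: Yes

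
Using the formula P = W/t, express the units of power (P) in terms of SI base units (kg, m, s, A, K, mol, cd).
Units of each symbol in P = W/t:
  W (work): kg·m²/s²
  t (time): s  → in the denominator, contributes 1/s

Multiplying the contributions: [kg·m²/s²] · [1/s]
Adding exponents of each base unit: kg: 1, m: 2, s: -3
SI base units of power: kg·m²/s³

Answer: kg·m²/s³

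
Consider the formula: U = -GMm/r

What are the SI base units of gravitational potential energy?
Units of each symbol in U = -GMm/r:
  G (gravitational constant): m³/(kg·s²)
  M (mass): kg
  m (mass): kg
  r (distance): m  → in the denominator, contributes 1/m
  The minus sign does not affect the units.

Multiplying the contributions: [m³/(kg·s²)] · [kg] · [kg] · [1/m]
Adding exponents of each base unit: kg: 1, m: 2, s: -2
SI base units of gravitational potential energy: kg·m²/s²

Answer: kg·m²/s²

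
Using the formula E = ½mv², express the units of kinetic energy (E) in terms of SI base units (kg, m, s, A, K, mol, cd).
Units of each symbol in E = ½mv²:
  m (mass): kg
  v (speed): m/s  → to the power 2, contributes m²/s²
  The factor ½ is dimensionless.

Multiplying the contributions: [kg] · [m²/s²]
Adding exponents of each base unit: kg: 1, m: 2, s: -2
SI base units of kinetic energy: kg·m²/s²

Answer: kg·m²/s²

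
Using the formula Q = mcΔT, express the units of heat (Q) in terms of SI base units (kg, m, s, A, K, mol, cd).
Units of each symbol in Q = mcΔT:
  m (mass): kg
  c (specific heat capacity, in J/(kg·K)): m²/(s²·K)
  ΔT (temperature change): K

Multiplying the contributions: [kg] · [m²/(s²·K)] · [K]
Adding exponents of each base unit: kg: 1, m: 2, s: -2
SI base units of heat: kg·m²/s²

Answer: kg·m²/s²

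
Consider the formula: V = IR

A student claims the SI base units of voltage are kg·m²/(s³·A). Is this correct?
Units of each symbol in V = IR:
  I (current): A
  R (resistance, in ohms): kg·m²/(s³·A²)

Multiplying the contributions: [A] · [kg·m²/(s³·A²)]
Adding exponents of each base unit: kg: 1, m: 2, s: -3, A: -1
SI base units of voltage: kg·m²/(s³·A)

The claimed units kg·m²/(s³·A) match the derived units, so the claim is correct.

Answer: Yes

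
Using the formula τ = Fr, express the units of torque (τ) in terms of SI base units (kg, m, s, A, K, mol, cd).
Units of each symbol in τ = Fr:
  F (force): kg·m/s²
  r (lever arm): m

Multiplying the contributions: [kg·m/s²] · [m]
Adding exponents of each base unit: kg: 1, m: 2, s: -2
SI base units of torque: kg·m²/s²

Answer: kg·m²/s²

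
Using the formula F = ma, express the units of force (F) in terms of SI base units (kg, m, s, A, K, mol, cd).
Units of each symbol in F = ma:
  m (mass): kg
  a (acceleration): m/s²

Multiplying the contributions: [kg] · [m/s²]
Adding exponents of each base unit: kg: 1, m: 1, s: -2
SI base units of force: kg·m/s²

Answer: kg·m/s²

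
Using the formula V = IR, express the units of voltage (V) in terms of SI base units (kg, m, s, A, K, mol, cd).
Units of each symbol in V = IR:
  I (current): A
  R (resistance, in ohms): kg·m²/(s³·A²)

Multiplying the contributions: [A] · [kg·m²/(s³·A²)]
Adding exponents of each base unit: kg: 1, m: 2, s: -3, A: -1
SI base units of voltage: kg·m²/(s³·A)

Answer: kg·m²/(s³·A)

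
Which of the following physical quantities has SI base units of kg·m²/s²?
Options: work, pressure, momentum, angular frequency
Checking the SI base units of each option:
  work (W = Fd): kg·m²/s²  ✓ matches
  pressure (P = F/A): kg/(m·s²)  ✗
  momentum (p = mv): kg·m/s  ✗
  angular frequency (ω = 2πf): 1/s  ✗

Only work has units kg·m²/s².

Answer: work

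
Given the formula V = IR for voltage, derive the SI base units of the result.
Units of each symbol in V = IR:
  I (current): A
  R (resistance, in ohms): kg·m²/(s³·A²)

Multiplying the contributions: [A] · [kg·m²/(s³·A²)]
Adding exponents of each base unit: kg: 1, m: 2, s: -3, A: -1
SI base units of voltage: kg·m²/(s³·A)

Answer: kg·m²/(s³·A)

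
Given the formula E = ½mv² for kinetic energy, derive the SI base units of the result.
Units of each symbol in E = ½mv²:
  m (mass): kg
  v (speed): m/s  → to the power 2, contributes m²/s²
  The factor ½ is dimensionless.

Multiplying the contributions: [kg] · [m²/s²]
Adding exponents of each base unit: kg: 1, m: 2, s: -2
SI base units of kinetic energy: kg·m²/s²

Answer: kg·m²/s²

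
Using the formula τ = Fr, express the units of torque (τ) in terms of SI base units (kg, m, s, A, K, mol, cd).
Units of each symbol in τ = Fr:
  F (force): kg·m/s²
  r (lever arm): m

Multiplying the contributions: [kg·m/s²] · [m]
Adding exponents of each base unit: kg: 1, m: 2, s: -2
SI base units of torque: kg·m²/s²

Answer: kg·m²/s²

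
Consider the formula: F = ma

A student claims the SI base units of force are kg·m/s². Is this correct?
Units of each symbol in F = ma:
  m (mass): kg
  a (acceleration): m/s²

Multiplying the contributions: [kg] · [m/s²]
Adding exponents of each base unit: kg: 1, m: 1, s: -2
SI base units of force: kg·m/s²

The claimed units kg·m/s² match the derived units, so the claim is correct.

Answer: Yes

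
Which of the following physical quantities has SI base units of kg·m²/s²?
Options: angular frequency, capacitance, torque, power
Checking the SI base units of each option:
  angular frequency (ω = 2πf): 1/s  ✗
  capacitance (C = Q/V): s⁴·A²/(kg·m²)  ✗
  torque (τ = Fr): kg·m²/s²  ✓ matches
  power (P = W/t): kg·m²/s³  ✗

Only torque has units kg·m²/s².

Answer: torque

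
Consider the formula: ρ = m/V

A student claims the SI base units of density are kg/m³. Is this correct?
Units of each symbol in ρ = m/V:
  m (mass): kg
  V (volume): m³  → in the denominator, contributes 1/m³

Multiplying the contributions: [kg] · [1/m³]
Adding exponents of each base unit: kg: 1, m: -3
SI base units of density: kg/m³

The claimed units kg/m³ match the derived units, so the claim is correct.

Answer: Yes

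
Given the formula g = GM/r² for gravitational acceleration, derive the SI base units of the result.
Units of each symbol in g = GM/r²:
  G (gravitational constant): m³/(kg·s²)
  M (mass): kg
  r (distance): m  → to the power 2 in the denominator, contributes 1/m²

Multiplying the contributions: [m³/(kg·s²)] · [kg] · [1/m²]
Adding exponents of each base unit: m: 1, s: -2
SI base units of gravitational acceleration: m/s²

Answer: m/s²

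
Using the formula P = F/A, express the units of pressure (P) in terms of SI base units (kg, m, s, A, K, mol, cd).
Units of each symbol in P = F/A:
  F (force): kg·m/s²
  A (area): m²  → in the denominator, contributes 1/m²

Multiplying the contributions: [kg·m/s²] · [1/m²]
Adding exponents of each base unit: kg: 1, m: -1, s: -2
SI base units of pressure: kg/(m·s²)

Answer: kg/(m·s²)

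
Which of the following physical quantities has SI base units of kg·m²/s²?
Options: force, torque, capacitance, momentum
Checking the SI base units of each option:
  force (F = ma): kg·m/s²  ✗
  torque (τ = Fr): kg·m²/s²  ✓ matches
  capacitance (C = Q/V): s⁴·A²/(kg·m²)  ✗
  momentum (p = mv): kg·m/s  ✗

Only torque has units kg·m²/s².

Answer: torque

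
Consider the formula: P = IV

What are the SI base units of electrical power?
Units of each symbol in P = IV:
  I (current): A
  V (voltage, in volts): kg·m²/(s³·A)

Multiplying the contributions: [A] · [kg·m²/(s³·A)]
Adding exponents of each base unit: kg: 1, m: 2, s: -3
SI base units of electrical power: kg·m²/s³

Answer: kg·m²/s³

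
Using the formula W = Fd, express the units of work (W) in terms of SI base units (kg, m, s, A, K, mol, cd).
Units of each symbol in W = Fd:
  F (force): kg·m/s²
  d (displacement): m

Multiplying the contributions: [kg·m/s²] · [m]
Adding exponents of each base unit: kg: 1, m: 2, s: -2
SI base units of work: kg·m²/s²

Answer: kg·m²/s²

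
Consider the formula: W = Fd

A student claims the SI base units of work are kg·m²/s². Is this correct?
Units of each symbol in W = Fd:
  F (force): kg·m/s²
  d (displacement): m

Multiplying the contributions: [kg·m/s²] · [m]
Adding exponents of each base unit: kg: 1, m: 2, s: -2
SI base units of work: kg·m²/s²

The claimed units kg·m²/s² match the derived units, so the claim is correct.

Answer: Yes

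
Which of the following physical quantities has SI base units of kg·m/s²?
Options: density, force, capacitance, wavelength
Checking the SI base units of each option:
  density (ρ = m/V): kg/m³  ✗
  force (F = ma): kg·m/s²  ✓ matches
  capacitance (C = Q/V): s⁴·A²/(kg·m²)  ✗
  wavelength (λ = v/f): m  ✗

Only force has units kg·m/s².

Answer: force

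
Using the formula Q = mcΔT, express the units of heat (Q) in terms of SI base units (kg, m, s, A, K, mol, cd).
Units of each symbol in Q = mcΔT:
  m (mass): kg
  c (specific heat capacity, in J/(kg·K)): m²/(s²·K)
  ΔT (temperature change): K

Multiplying the contributions: [kg] · [m²/(s²·K)] · [K]
Adding exponents of each base unit: kg: 1, m: 2, s: -2
SI base units of heat: kg·m²/s²

Answer: kg·m²/s²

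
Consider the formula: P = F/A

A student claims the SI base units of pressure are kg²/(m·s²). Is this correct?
Units of each symbol in P = F/A:
  F (force): kg·m/s²
  A (area): m²  → in the denominator, contributes 1/m²

Multiplying the contributions: [kg·m/s²] · [1/m²]
Adding exponents of each base unit: kg: 1, m: -1, s: -2
SI base units of pressure: kg/(m·s²)

The claimed units kg²/(m·s²) (exponents kg: 2, m: -1, s: -2) do not match the derived units kg/(m·s²) (exponents kg: 1, m: -1, s: -2), so the claim is incorrect.

Answer: No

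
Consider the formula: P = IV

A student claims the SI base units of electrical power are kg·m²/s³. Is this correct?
Units of each symbol in P = IV:
  I (current): A
  V (voltage, in volts): kg·m²/(s³·A)

Multiplying the contributions: [A] · [kg·m²/(s³·A)]
Adding exponents of each base unit: kg: 1, m: 2, s: -3
SI base units of electrical power: kg·m²/s³

The claimed units kg·m²/s³ match the derived units, so the claim is correct.

Answer: Yes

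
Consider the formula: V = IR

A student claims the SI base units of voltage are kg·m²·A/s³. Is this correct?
Units of each symbol in V = IR:
  I (current): A
  R (resistance, in ohms): kg·m²/(s³·A²)

Multiplying the contributions: [A] · [kg·m²/(s³·A²)]
Adding exponents of each base unit: kg: 1, m: 2, s: -3, A: -1
SI base units of voltage: kg·m²/(s³·A)

The claimed units kg·m²·A/s³ (exponents kg: 1, m: 2, s: -3, A: 1) do not match the derived units kg·m²/(s³·A) (exponents kg: 1, m: 2, s: -3, A: -1), so the claim is incorrect.

Answer: No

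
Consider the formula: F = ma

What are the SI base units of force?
Units of each symbol in F = ma:
  m (mass): kg
  a (acceleration): m/s²

Multiplying the contributions: [kg] · [m/s²]
Adding exponents of each base unit: kg: 1, m: 1, s: -2
SI base units of force: kg·m/s²

Answer: kg·m/s²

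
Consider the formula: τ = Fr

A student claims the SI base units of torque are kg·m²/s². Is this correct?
Units of each symbol in τ = Fr:
  F (force): kg·m/s²
  r (lever arm): m

Multiplying the contributions: [kg·m/s²] · [m]
Adding exponents of each base unit: kg: 1, m: 2, s: -2
SI base units of torque: kg·m²/s²

The claimed units kg·m²/s² match the derived units, so the claim is correct.

Answer: Yes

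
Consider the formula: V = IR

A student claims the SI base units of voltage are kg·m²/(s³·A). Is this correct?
Units of each symbol in V = IR:
  I (current): A
  R (resistance, in ohms): kg·m²/(s³·A²)

Multiplying the contributions: [A] · [kg·m²/(s³·A²)]
Adding exponents of each base unit: kg: 1, m: 2, s: -3, A: -1
SI base units of voltage: kg·m²/(s³·A)

The claimed units kg·m²/(s³·A) match the derived units, so the claim is correct.

Answer: Yes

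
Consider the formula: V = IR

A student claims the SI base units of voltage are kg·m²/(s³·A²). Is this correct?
Units of each symbol in V = IR:
  I (current): A
  R (resistance, in ohms): kg·m²/(s³·A²)

Multiplying the contributions: [A] · [kg·m²/(s³·A²)]
Adding exponents of each base unit: kg: 1, m: 2, s: -3, A: -1
SI base units of voltage: kg·m²/(s³·A)

The claimed units kg·m²/(s³·A²) (exponents kg: 1, m: 2, s: -3, A: -2) do not match the derived units kg·m²/(s³·A) (exponents kg: 1, m: 2, s: -3, A: -1), so the claim is incorrect.

Answer: No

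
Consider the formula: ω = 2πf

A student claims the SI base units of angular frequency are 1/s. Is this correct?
Units of each symbol in ω = 2πf:
  f (frequency): 1/s
  The factor 2π is dimensionless.

Multiplying the contributions: [1/s]
Adding exponents of each base unit: s: -1
SI base units of angular frequency: 1/s

The claimed units 1/s match the derived units, so the claim is correct.

Answer: Yes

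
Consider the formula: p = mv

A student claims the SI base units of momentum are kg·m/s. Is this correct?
Units of each symbol in p = mv:
  m (mass): kg
  v (velocity): m/s

Multiplying the contributions: [kg] · [m/s]
Adding exponents of each base unit: kg: 1, m: 1, s: -1
SI base units of momentum: kg·m/s

The claimed units kg·m/s match the derived units, so the claim is correct.

Answer: Yes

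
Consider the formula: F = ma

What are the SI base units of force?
Units of each symbol in F = ma:
  m (mass): kg
  a (acceleration): m/s²

Multiplying the contributions: [kg] · [m/s²]
Adding exponents of each base unit: kg: 1, m: 1, s: -2
SI base units of force: kg·m/s²

Answer: kg·m/s²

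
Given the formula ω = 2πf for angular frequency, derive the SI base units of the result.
Units of each symbol in ω = 2πf:
  f (frequency): 1/s
  The factor 2π is dimensionless.

Multiplying the contributions: [1/s]
Adding exponents of each base unit: s: -1
SI base units of angular frequency: 1/s

Answer: 1/s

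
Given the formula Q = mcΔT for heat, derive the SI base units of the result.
Units of each symbol in Q = mcΔT:
  m (mass): kg
  c (specific heat capacity, in J/(kg·K)): m²/(s²·K)
  ΔT (temperature change): K

Multiplying the contributions: [kg] · [m²/(s²·K)] · [K]
Adding exponents of each base unit: kg: 1, m: 2, s: -2
SI base units of heat: kg·m²/s²

Answer: kg·m²/s²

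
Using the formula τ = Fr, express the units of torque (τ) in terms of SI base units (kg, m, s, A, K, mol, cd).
Units of each symbol in τ = Fr:
  F (force): kg·m/s²
  r (lever arm): m

Multiplying the contributions: [kg·m/s²] · [m]
Adding exponents of each base unit: kg: 1, m: 2, s: -2
SI base units of torque: kg·m²/s²

Answer: kg·m²/s²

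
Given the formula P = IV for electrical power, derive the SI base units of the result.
Units of each symbol in P = IV:
  I (current): A
  V (voltage, in volts): kg·m²/(s³·A)

Multiplying the contributions: [A] · [kg·m²/(s³·A)]
Adding exponents of each base unit: kg: 1, m: 2, s: -3
SI base units of electrical power: kg·m²/s³

Answer: kg·m²/s³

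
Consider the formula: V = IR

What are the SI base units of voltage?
Units of each symbol in V = IR:
  I (current): A
  R (resistance, in ohms): kg·m²/(s³·A²)

Multiplying the contributions: [A] · [kg·m²/(s³·A²)]
Adding exponents of each base unit: kg: 1, m: 2, s: -3, A: -1
SI base units of voltage: kg·m²/(s³·A)

Answer: kg·m²/(s³·A)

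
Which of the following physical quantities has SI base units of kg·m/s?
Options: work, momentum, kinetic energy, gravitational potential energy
Checking the SI base units of each option:
  work (W = Fd): kg·m²/s²  ✗
  momentum (p = mv): kg·m/s  ✓ matches
  kinetic energy (E = ½mv²): kg·m²/s²  ✗
  gravitational potential energy (U = -GMm/r): kg·m²/s²  ✗

Only momentum has units kg·m/s.

Answer: momentum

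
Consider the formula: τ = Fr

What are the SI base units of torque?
Units of each symbol in τ = Fr:
  F (force): kg·m/s²
  r (lever arm): m

Multiplying the contributions: [kg·m/s²] · [m]
Adding exponents of each base unit: kg: 1, m: 2, s: -2
SI base units of torque: kg·m²/s²

Answer: kg·m²/s²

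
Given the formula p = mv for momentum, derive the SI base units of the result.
Units of each symbol in p = mv:
  m (mass): kg
  v (velocity): m/s

Multiplying the contributions: [kg] · [m/s]
Adding exponents of each base unit: kg: 1, m: 1, s: -1
SI base units of momentum: kg·m/s

Answer: kg·m/s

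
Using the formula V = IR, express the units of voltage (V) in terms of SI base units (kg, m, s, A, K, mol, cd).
Units of each symbol in V = IR:
  I (current): A
  R (resistance, in ohms): kg·m²/(s³·A²)

Multiplying the contributions: [A] · [kg·m²/(s³·A²)]
Adding exponents of each base unit: kg: 1, m: 2, s: -3, A: -1
SI base units of voltage: kg·m²/(s³·A)

Answer: kg·m²/(s³·A)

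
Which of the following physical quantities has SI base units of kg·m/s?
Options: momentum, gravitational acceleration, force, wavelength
Checking the SI base units of each option:
  momentum (p = mv): kg·m/s  ✓ matches
  gravitational acceleration (g = GM/r²): m/s²  ✗
  force (F = ma): kg·m/s²  ✗
  wavelength (λ = v/f): m  ✗

Only momentum has units kg·m/s.

Answer: momentum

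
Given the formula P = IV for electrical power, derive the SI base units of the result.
Units of each symbol in P = IV:
  I (current): A
  V (voltage, in volts): kg·m²/(s³·A)

Multiplying the contributions: [A] · [kg·m²/(s³·A)]
Adding exponents of each base unit: kg: 1, m: 2, s: -3
SI base units of electrical power: kg·m²/s³

Answer: kg·m²/s³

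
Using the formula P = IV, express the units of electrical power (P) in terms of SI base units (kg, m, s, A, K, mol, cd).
Units of each symbol in P = IV:
  I (current): A
  V (voltage, in volts): kg·m²/(s³·A)

Multiplying the contributions: [A] · [kg·m²/(s³·A)]
Adding exponents of each base unit: kg: 1, m: 2, s: -3
SI base units of electrical power: kg·m²/s³

Answer: kg·m²/s³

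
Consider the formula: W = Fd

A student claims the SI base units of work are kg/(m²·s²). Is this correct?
Units of each symbol in W = Fd:
  F (force): kg·m/s²
  d (displacement): m

Multiplying the contributions: [kg·m/s²] · [m]
Adding exponents of each base unit: kg: 1, m: 2, s: -2
SI base units of work: kg·m²/s²

The claimed units kg/(m²·s²) (exponents kg: 1, m: -2, s: -2) do not match the derived units kg·m²/s² (exponents kg: 1, m: 2, s: -2), so the claim is incorrect.

Answer: No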